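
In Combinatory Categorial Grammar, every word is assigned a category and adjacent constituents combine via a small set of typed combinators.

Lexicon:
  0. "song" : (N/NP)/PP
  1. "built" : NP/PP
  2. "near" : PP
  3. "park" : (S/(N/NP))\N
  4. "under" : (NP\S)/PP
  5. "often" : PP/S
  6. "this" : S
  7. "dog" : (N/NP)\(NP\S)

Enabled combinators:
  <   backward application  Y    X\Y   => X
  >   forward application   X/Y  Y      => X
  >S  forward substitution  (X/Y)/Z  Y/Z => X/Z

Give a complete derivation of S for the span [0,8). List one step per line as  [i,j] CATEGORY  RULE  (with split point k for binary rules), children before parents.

[0,1] (N/NP)/PP  lex  "song"
[1,2] NP/PP  lex  "built"
[0,2] N/PP  >S  k=1
[2,3] PP  lex  "near"
[0,3] N  >  k=2
[3,4] (S/(N/NP))\N  lex  "park"
[0,4] S/(N/NP)  <  k=3
[4,5] (NP\S)/PP  lex  "under"
[5,6] PP/S  lex  "often"
[6,7] S  lex  "this"
[5,7] PP  >  k=6
[4,7] NP\S  >  k=5
[7,8] (N/NP)\(NP\S)  lex  "dog"
[4,8] N/NP  <  k=7
[0,8] S  >  k=4

[0,8] S   >
  [0,4] S/(N/NP)   <
    [0,3] N   >
      [0,2] N/PP   >S
        [0,1] "song" : (N/NP)/PP
        [1,2] "built" : NP/PP
      [2,3] "near" : PP
    [3,4] "park" : (S/(N/NP))\N
  [4,8] N/NP   <
    [4,7] NP\S   >
      [4,5] "under" : (NP\S)/PP
      [5,7] PP   >
        [5,6] "often" : PP/S
        [6,7] "this" : S
    [7,8] "dog" : (N/NP)\(NP\S)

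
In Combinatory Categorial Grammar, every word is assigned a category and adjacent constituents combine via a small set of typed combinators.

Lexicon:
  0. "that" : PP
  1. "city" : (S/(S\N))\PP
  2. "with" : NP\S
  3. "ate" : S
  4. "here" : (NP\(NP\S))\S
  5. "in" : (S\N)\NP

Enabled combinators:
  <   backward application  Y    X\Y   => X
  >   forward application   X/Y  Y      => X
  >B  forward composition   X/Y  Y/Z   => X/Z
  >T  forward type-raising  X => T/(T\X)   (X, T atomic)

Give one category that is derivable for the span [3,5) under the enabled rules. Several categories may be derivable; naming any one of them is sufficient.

[0,6] S   >
  [0,2] S/(S\N)   <
    [0,1] "that" : PP
    [1,2] "city" : (S/(S\N))\PP
  [2,6] S\N   <
    [2,5] NP   <
      [2,3] "with" : NP\S
      [3,5] NP\(NP\S)   <
        [3,4] "ate" : S
        [4,5] "here" : (NP\(NP\S))\S
    [5,6] "in" : (S\N)\NP

NP\(NP\S)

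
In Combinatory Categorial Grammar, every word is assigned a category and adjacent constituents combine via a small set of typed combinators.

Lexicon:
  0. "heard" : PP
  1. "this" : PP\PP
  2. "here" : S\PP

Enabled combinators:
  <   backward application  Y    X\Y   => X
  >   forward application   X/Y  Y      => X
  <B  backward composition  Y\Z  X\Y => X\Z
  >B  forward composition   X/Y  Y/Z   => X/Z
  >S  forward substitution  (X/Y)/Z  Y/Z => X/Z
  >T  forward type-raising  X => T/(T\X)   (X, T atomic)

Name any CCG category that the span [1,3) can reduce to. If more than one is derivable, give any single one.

S\PP

[0,3] S   >
  [0,1] S/(S\PP)   >T
    [0,1] "heard" : PP
  [1,3] S\PP   <B
    [1,2] "this" : PP\PP
    [2,3] "here" : S\PP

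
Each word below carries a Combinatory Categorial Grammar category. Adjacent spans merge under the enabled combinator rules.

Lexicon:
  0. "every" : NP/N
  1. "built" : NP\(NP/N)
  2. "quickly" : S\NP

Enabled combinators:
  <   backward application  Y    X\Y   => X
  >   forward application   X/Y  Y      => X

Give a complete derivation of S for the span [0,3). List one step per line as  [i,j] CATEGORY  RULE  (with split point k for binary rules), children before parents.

[0,3] S   <
  [0,2] NP   <
    [0,1] "every" : NP/N
    [1,2] "built" : NP\(NP/N)
  [2,3] "quickly" : S\NP

[0,1] NP/N  lex  "every"
[1,2] NP\(NP/N)  lex  "built"
[0,2] NP  <  k=1
[2,3] S\NP  lex  "quickly"
[0,3] S  <  k=2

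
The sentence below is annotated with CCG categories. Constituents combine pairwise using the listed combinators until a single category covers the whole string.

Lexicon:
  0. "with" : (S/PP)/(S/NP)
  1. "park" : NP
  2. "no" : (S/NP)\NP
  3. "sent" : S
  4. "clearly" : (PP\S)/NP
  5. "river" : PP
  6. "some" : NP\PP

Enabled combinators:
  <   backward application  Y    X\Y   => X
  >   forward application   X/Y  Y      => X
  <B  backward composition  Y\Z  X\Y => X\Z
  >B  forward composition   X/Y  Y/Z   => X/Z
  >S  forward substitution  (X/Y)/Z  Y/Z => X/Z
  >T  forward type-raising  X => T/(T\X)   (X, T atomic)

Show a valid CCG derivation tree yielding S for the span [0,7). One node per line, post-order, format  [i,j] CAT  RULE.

[0,7] S   >
  [0,3] S/PP   >
    [0,1] "with" : (S/PP)/(S/NP)
    [1,3] S/NP   <
      [1,2] "park" : NP
      [2,3] "no" : (S/NP)\NP
  [3,7] PP   <
    [3,4] "sent" : S
    [4,7] PP\S   >
      [4,5] "clearly" : (PP\S)/NP
      [5,7] NP   <
        [5,6] "river" : PP
        [6,7] "some" : NP\PP

[0,1] (S/PP)/(S/NP)  lex  "with"
[1,2] NP  lex  "park"
[2,3] (S/NP)\NP  lex  "no"
[1,3] S/NP  <  k=2
[0,3] S/PP  >  k=1
[3,4] S  lex  "sent"
[4,5] (PP\S)/NP  lex  "clearly"
[5,6] PP  lex  "river"
[6,7] NP\PP  lex  "some"
[5,7] NP  <  k=6
[4,7] PP\S  >  k=5
[3,7] PP  <  k=4
[0,7] S  >  k=3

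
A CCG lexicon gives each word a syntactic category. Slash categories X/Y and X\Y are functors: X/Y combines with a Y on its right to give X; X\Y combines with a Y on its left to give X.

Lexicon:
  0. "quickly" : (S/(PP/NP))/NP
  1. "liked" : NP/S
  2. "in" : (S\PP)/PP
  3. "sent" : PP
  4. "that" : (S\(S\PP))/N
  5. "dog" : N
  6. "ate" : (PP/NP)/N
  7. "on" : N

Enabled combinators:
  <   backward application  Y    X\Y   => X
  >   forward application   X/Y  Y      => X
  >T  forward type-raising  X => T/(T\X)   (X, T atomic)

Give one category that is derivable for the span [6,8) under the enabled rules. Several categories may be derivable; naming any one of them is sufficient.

[0,8] S   >
  [0,6] S/(PP/NP)   >
    [0,1] "quickly" : (S/(PP/NP))/NP
    [1,6] NP   >
      [1,2] "liked" : NP/S
      [2,6] S   <
        [2,4] S\PP   >
          [2,3] "in" : (S\PP)/PP
          [3,4] "sent" : PP
        [4,6] S\(S\PP)   >
          [4,5] "that" : (S\(S\PP))/N
          [5,6] "dog" : N
  [6,8] PP/NP   >
    [6,7] "ate" : (PP/NP)/N
    [7,8] "on" : N

PP/NP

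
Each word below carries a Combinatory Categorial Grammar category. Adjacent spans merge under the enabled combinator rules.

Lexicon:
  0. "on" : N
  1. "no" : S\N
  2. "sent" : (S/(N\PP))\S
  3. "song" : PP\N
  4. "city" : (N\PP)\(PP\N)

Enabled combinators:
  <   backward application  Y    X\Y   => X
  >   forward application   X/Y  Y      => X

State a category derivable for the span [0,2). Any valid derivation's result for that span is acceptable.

S

[0,5] S   >
  [0,3] S/(N\PP)   <
    [0,2] S   <
      [0,1] "on" : N
      [1,2] "no" : S\N
    [2,3] "sent" : (S/(N\PP))\S
  [3,5] N\PP   <
    [3,4] "song" : PP\N
    [4,5] "city" : (N\PP)\(PP\N)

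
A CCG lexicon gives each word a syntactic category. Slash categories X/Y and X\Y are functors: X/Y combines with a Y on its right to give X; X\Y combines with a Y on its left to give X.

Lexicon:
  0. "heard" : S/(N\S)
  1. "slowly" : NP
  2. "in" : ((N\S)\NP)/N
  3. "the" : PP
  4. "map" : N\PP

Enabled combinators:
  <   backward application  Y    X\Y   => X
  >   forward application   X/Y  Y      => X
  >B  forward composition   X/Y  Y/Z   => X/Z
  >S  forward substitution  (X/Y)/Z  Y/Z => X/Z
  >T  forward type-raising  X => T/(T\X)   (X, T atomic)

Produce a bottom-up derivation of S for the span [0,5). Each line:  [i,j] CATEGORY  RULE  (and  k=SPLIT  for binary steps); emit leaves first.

[0,1] S/(N\S)  lex  "heard"
[1,2] NP  lex  "slowly"
[2,3] ((N\S)\NP)/N  lex  "in"
[3,4] PP  lex  "the"
[4,5] N\PP  lex  "map"
[3,5] N  <  k=4
[2,5] (N\S)\NP  >  k=3
[1,5] N\S  <  k=2
[0,5] S  >  k=1

[0,5] S   >
  [0,1] "heard" : S/(N\S)
  [1,5] N\S   <
    [1,2] "slowly" : NP
    [2,5] (N\S)\NP   >
      [2,3] "in" : ((N\S)\NP)/N
      [3,5] N   <
        [3,4] "the" : PP
        [4,5] "map" : N\PP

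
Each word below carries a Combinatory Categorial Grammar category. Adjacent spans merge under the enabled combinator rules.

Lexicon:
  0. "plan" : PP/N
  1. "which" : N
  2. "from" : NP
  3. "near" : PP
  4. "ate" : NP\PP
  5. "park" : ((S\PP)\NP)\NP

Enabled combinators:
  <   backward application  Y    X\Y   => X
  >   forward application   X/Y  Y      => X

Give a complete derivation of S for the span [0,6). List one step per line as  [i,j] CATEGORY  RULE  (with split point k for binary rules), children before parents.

[0,6] S   <
  [0,2] PP   >
    [0,1] "plan" : PP/N
    [1,2] "which" : N
  [2,6] S\PP   <
    [2,3] "from" : NP
    [3,6] (S\PP)\NP   <
      [3,5] NP   <
        [3,4] "near" : PP
        [4,5] "ate" : NP\PP
      [5,6] "park" : ((S\PP)\NP)\NP

[0,1] PP/N  lex  "plan"
[1,2] N  lex  "which"
[0,2] PP  >  k=1
[2,3] NP  lex  "from"
[3,4] PP  lex  "near"
[4,5] NP\PP  lex  "ate"
[3,5] NP  <  k=4
[5,6] ((S\PP)\NP)\NP  lex  "park"
[3,6] (S\PP)\NP  <  k=5
[2,6] S\PP  <  k=3
[0,6] S  <  k=2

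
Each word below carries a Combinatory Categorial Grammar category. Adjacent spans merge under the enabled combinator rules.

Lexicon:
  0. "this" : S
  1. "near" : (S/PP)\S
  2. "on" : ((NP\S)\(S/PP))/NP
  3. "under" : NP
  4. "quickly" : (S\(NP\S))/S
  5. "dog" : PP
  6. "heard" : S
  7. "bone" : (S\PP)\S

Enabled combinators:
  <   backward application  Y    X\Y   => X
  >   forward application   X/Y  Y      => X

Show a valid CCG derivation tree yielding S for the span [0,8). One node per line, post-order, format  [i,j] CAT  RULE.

[0,1] S  lex  "this"
[1,2] (S/PP)\S  lex  "near"
[0,2] S/PP  <  k=1
[2,3] ((NP\S)\(S/PP))/NP  lex  "on"
[3,4] NP  lex  "under"
[2,4] (NP\S)\(S/PP)  >  k=3
[0,4] NP\S  <  k=2
[4,5] (S\(NP\S))/S  lex  "quickly"
[5,6] PP  lex  "dog"
[6,7] S  lex  "heard"
[7,8] (S\PP)\S  lex  "bone"
[6,8] S\PP  <  k=7
[5,8] S  <  k=6
[4,8] S\(NP\S)  >  k=5
[0,8] S  <  k=4

[0,8] S   <
  [0,4] NP\S   <
    [0,2] S/PP   <
      [0,1] "this" : S
      [1,2] "near" : (S/PP)\S
    [2,4] (NP\S)\(S/PP)   >
      [2,3] "on" : ((NP\S)\(S/PP))/NP
      [3,4] "under" : NP
  [4,8] S\(NP\S)   >
    [4,5] "quickly" : (S\(NP\S))/S
    [5,8] S   <
      [5,6] "dog" : PP
      [6,8] S\PP   <
        [6,7] "heard" : S
        [7,8] "bone" : (S\PP)\S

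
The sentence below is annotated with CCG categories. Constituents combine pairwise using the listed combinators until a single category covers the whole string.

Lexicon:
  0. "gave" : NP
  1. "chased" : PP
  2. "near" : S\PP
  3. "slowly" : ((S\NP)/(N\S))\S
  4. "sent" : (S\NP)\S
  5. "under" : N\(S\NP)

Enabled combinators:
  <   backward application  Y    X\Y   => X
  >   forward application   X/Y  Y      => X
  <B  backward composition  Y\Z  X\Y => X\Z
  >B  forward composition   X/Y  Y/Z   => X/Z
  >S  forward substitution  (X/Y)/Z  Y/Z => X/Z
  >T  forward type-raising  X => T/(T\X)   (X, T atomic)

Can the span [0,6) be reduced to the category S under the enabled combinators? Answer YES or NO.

[0,6] S   >
  [0,1] S/(S\NP)   >T
    [0,1] "gave" : NP
  [1,6] S\NP   >
    [1,4] (S\NP)/(N\S)   <
      [1,3] S   <
        [1,2] "chased" : PP
        [2,3] "near" : S\PP
      [3,4] "slowly" : ((S\NP)/(N\S))\S
    [4,6] N\S   <B
      [4,5] "sent" : (S\NP)\S
      [5,6] "under" : N\(S\NP)

YES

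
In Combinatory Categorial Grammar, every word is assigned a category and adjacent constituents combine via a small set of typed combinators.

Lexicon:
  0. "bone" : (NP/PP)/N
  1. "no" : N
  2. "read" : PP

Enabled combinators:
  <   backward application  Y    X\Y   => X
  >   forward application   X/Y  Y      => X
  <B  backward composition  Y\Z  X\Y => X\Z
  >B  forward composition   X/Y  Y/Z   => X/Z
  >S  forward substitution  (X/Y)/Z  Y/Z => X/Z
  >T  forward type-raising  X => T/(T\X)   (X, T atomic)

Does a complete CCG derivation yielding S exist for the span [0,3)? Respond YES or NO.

(NP/PP)/N N PP
CKY chart[0,3] = {N/(N\NP), NP, NP/(NP\NP), NP/(PP\PP), PP/(PP\NP), S/(S\NP)}; S ∉ chart

NO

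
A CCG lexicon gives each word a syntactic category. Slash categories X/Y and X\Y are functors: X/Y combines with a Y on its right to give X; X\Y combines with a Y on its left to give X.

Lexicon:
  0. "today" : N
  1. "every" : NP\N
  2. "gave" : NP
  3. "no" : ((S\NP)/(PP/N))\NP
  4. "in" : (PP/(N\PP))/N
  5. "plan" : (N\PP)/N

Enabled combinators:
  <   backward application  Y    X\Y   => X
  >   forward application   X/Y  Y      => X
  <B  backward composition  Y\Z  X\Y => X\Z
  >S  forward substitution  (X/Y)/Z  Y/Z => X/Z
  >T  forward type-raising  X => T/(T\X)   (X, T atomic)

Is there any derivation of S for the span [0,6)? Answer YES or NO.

[0,6] S   <
  [0,2] NP   >
    [0,1] NP/(NP\N)   >T
      [0,1] "today" : N
    [1,2] "every" : NP\N
  [2,6] S\NP   >
    [2,4] (S\NP)/(PP/N)   <
      [2,3] "gave" : NP
      [3,4] "no" : ((S\NP)/(PP/N))\NP
    [4,6] PP/N   >S
      [4,5] "in" : (PP/(N\PP))/N
      [5,6] "plan" : (N\PP)/N

YES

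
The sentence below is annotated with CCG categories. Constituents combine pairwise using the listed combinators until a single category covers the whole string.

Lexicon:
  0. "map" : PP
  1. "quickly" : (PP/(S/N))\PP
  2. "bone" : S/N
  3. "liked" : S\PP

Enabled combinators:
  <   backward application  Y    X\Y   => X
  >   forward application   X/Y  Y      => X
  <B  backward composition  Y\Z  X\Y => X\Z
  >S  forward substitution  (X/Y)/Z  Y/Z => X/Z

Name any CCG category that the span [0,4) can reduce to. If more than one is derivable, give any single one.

[0,4] S   <
  [0,3] PP   >
    [0,2] PP/(S/N)   <
      [0,1] "map" : PP
      [1,2] "quickly" : (PP/(S/N))\PP
    [2,3] "bone" : S/N
  [3,4] "liked" : S\PP

S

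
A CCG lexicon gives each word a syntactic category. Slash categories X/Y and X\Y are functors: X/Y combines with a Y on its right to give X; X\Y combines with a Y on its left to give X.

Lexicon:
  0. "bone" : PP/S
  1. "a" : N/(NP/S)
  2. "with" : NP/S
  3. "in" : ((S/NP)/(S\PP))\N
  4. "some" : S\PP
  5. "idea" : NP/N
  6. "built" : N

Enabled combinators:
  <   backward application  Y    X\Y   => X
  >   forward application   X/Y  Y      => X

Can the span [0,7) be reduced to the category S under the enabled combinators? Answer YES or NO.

NO

PP/S N/(NP/S) NP/S ((S/NP)/(S\PP))\N S\PP NP/N N
CKY chart[0,7] = {PP}; S ∉ chart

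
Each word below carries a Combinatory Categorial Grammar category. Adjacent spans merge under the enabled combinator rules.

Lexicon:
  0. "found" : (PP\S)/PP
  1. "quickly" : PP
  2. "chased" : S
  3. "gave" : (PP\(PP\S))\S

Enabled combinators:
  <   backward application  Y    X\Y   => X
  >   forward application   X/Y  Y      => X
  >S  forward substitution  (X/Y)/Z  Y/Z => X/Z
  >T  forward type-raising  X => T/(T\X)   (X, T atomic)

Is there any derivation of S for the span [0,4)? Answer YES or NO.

(PP\S)/PP PP S (PP\(PP\S))\S
CKY chart[0,4] = {N/(N\PP), NP/(NP\PP), PP, PP/(PP\PP), S/(S\PP)}; S ∉ chart

NO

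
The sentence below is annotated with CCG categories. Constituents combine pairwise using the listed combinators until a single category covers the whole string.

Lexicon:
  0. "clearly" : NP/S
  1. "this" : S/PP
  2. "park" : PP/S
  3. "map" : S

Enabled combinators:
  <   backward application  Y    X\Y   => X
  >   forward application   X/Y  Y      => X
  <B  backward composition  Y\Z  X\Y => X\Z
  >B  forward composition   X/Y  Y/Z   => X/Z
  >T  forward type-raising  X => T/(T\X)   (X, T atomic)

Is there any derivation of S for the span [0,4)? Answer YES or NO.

NO

NP/S S/PP PP/S S
CKY chart[0,4] = {N/(N\NP), NP, NP/(NP\NP), NP/(PP\PP), NP/(S\S), PP/(PP\NP), S/(S\NP)}; S ∉ chart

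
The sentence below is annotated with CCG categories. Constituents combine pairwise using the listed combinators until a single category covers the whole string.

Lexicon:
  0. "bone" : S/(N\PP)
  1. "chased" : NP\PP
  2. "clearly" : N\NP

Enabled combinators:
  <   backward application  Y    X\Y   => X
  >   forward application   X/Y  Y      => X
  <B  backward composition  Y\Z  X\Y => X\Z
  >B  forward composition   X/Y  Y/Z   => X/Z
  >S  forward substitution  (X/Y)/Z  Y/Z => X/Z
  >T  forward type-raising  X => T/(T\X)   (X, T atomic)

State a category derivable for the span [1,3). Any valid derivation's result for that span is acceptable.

[0,3] S   >
  [0,1] "bone" : S/(N\PP)
  [1,3] N\PP   <B
    [1,2] "chased" : NP\PP
    [2,3] "clearly" : N\NP

N\PP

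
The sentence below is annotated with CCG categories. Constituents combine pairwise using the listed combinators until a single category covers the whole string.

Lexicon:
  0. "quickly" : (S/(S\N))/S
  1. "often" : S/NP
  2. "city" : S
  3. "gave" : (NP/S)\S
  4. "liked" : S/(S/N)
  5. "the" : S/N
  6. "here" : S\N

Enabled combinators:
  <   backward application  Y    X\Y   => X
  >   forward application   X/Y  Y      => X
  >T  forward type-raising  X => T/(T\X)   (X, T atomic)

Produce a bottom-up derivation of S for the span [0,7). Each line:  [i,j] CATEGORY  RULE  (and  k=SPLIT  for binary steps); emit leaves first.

[0,7] S   >
  [0,6] S/(S\N)   >
    [0,1] "quickly" : (S/(S\N))/S
    [1,6] S   >
      [1,2] "often" : S/NP
      [2,6] NP   >
        [2,4] NP/S   <
          [2,3] "city" : S
          [3,4] "gave" : (NP/S)\S
        [4,6] S   >
          [4,5] "liked" : S/(S/N)
          [5,6] "the" : S/N
  [6,7] "here" : S\N

[0,1] (S/(S\N))/S  lex  "quickly"
[1,2] S/NP  lex  "often"
[2,3] S  lex  "city"
[3,4] (NP/S)\S  lex  "gave"
[2,4] NP/S  <  k=3
[4,5] S/(S/N)  lex  "liked"
[5,6] S/N  lex  "the"
[4,6] S  >  k=5
[2,6] NP  >  k=4
[1,6] S  >  k=2
[0,6] S/(S\N)  >  k=1
[6,7] S\N  lex  "here"
[0,7] S  >  k=6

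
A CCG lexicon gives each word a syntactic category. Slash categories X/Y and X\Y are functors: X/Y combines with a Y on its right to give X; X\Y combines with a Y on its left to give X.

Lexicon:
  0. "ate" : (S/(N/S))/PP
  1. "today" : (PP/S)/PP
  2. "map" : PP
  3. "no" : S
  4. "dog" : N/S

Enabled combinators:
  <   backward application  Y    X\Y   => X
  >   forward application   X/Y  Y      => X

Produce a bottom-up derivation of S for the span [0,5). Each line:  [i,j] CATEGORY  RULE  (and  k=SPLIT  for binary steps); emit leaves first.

[0,1] (S/(N/S))/PP  lex  "ate"
[1,2] (PP/S)/PP  lex  "today"
[2,3] PP  lex  "map"
[1,3] PP/S  >  k=2
[3,4] S  lex  "no"
[1,4] PP  >  k=3
[0,4] S/(N/S)  >  k=1
[4,5] N/S  lex  "dog"
[0,5] S  >  k=4

[0,5] S   >
  [0,4] S/(N/S)   >
    [0,1] "ate" : (S/(N/S))/PP
    [1,4] PP   >
      [1,3] PP/S   >
        [1,2] "today" : (PP/S)/PP
        [2,3] "map" : PP
      [3,4] "no" : S
  [4,5] "dog" : N/S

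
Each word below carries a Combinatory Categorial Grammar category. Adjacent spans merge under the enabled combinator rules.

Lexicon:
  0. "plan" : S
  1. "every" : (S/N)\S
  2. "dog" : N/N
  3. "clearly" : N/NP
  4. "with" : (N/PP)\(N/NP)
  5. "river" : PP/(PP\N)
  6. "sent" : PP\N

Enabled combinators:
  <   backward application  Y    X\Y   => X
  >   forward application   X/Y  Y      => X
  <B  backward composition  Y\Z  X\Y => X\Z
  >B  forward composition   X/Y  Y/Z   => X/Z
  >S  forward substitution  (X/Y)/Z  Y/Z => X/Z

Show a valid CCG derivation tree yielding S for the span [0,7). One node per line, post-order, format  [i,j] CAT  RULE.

[0,1] S  lex  "plan"
[1,2] (S/N)\S  lex  "every"
[0,2] S/N  <  k=1
[2,3] N/N  lex  "dog"
[3,4] N/NP  lex  "clearly"
[4,5] (N/PP)\(N/NP)  lex  "with"
[3,5] N/PP  <  k=4
[2,5] N/PP  >B  k=3
[5,6] PP/(PP\N)  lex  "river"
[6,7] PP\N  lex  "sent"
[5,7] PP  >  k=6
[2,7] N  >  k=5
[0,7] S  >  k=2

[0,7] S   >
  [0,2] S/N   <
    [0,1] "plan" : S
    [1,2] "every" : (S/N)\S
  [2,7] N   >
    [2,5] N/PP   >B
      [2,3] "dog" : N/N
      [3,5] N/PP   <
        [3,4] "clearly" : N/NP
        [4,5] "with" : (N/PP)\(N/NP)
    [5,7] PP   >
      [5,6] "river" : PP/(PP\N)
      [6,7] "sent" : PP\N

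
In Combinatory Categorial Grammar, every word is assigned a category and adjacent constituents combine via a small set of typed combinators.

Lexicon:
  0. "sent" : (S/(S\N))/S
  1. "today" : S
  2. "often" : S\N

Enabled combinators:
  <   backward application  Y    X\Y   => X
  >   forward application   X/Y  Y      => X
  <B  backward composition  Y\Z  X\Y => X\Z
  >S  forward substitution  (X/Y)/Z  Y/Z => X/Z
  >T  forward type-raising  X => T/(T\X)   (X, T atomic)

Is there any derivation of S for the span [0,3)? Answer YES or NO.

YES

[0,3] S   >
  [0,2] S/(S\N)   >
    [0,1] "sent" : (S/(S\N))/S
    [1,2] "today" : S
  [2,3] "often" : S\N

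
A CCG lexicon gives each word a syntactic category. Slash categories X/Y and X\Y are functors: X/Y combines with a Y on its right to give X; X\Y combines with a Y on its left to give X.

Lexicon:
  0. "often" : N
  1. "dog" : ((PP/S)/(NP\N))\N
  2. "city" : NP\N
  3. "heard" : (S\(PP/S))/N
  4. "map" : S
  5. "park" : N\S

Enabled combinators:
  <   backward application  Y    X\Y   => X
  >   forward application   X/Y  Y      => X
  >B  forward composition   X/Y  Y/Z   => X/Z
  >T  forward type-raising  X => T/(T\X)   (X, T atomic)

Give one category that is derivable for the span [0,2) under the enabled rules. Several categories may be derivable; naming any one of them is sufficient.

(PP/S)/(NP\N)

[0,6] S   <
  [0,3] PP/S   >
    [0,2] (PP/S)/(NP\N)   <
      [0,1] "often" : N
      [1,2] "dog" : ((PP/S)/(NP\N))\N
    [2,3] "city" : NP\N
  [3,6] S\(PP/S)   >
    [3,4] "heard" : (S\(PP/S))/N
    [4,6] N   <
      [4,5] "map" : S
      [5,6] "park" : N\S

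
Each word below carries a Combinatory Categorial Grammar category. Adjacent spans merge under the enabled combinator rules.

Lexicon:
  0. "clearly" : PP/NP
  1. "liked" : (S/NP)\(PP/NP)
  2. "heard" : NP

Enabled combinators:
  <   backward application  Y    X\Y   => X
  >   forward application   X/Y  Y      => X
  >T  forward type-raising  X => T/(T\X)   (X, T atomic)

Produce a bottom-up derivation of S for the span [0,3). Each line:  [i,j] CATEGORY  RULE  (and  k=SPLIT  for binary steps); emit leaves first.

[0,1] PP/NP  lex  "clearly"
[1,2] (S/NP)\(PP/NP)  lex  "liked"
[0,2] S/NP  <  k=1
[2,3] NP  lex  "heard"
[0,3] S  >  k=2

[0,3] S   >
  [0,2] S/NP   <
    [0,1] "clearly" : PP/NP
    [1,2] "liked" : (S/NP)\(PP/NP)
  [2,3] "heard" : NP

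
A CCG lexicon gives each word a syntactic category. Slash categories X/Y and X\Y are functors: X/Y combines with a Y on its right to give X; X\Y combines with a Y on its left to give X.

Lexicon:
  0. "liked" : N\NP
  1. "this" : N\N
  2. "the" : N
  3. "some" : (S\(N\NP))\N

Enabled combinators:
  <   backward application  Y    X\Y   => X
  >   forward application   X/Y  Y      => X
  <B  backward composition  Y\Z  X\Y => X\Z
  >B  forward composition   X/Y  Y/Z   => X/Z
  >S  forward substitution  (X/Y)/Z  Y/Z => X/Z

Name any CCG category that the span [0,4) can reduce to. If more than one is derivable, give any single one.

[0,4] S   <
  [0,2] N\NP   <B
    [0,1] "liked" : N\NP
    [1,2] "this" : N\N
  [2,4] S\(N\NP)   <
    [2,3] "the" : N
    [3,4] "some" : (S\(N\NP))\N

S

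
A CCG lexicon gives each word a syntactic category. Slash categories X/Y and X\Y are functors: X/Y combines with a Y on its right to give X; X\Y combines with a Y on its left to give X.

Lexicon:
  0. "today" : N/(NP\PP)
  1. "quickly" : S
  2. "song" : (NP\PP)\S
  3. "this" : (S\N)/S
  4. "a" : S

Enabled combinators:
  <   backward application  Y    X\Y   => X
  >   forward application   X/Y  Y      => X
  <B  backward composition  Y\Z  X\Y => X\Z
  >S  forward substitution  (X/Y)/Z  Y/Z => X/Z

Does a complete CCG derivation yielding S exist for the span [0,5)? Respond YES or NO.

[0,5] S   <
  [0,3] N   >
    [0,1] "today" : N/(NP\PP)
    [1,3] NP\PP   <
      [1,2] "quickly" : S
      [2,3] "song" : (NP\PP)\S
  [3,5] S\N   >
    [3,4] "this" : (S\N)/S
    [4,5] "a" : S

YES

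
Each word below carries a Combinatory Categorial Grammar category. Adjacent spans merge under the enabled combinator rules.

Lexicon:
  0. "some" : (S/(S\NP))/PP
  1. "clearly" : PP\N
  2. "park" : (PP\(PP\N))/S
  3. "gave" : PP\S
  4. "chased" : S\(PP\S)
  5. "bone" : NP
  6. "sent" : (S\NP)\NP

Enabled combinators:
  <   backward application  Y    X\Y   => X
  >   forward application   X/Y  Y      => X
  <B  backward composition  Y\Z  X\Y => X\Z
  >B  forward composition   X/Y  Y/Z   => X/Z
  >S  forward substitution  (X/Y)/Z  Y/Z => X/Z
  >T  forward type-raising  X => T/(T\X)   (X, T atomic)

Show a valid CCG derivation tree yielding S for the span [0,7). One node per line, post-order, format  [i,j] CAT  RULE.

[0,1] (S/(S\NP))/PP  lex  "some"
[1,2] PP\N  lex  "clearly"
[2,3] (PP\(PP\N))/S  lex  "park"
[3,4] PP\S  lex  "gave"
[4,5] S\(PP\S)  lex  "chased"
[3,5] S  <  k=4
[2,5] PP\(PP\N)  >  k=3
[1,5] PP  <  k=2
[0,5] S/(S\NP)  >  k=1
[5,6] NP  lex  "bone"
[6,7] (S\NP)\NP  lex  "sent"
[5,7] S\NP  <  k=6
[0,7] S  >  k=5

[0,7] S   >
  [0,5] S/(S\NP)   >
    [0,1] "some" : (S/(S\NP))/PP
    [1,5] PP   <
      [1,2] "clearly" : PP\N
      [2,5] PP\(PP\N)   >
        [2,3] "park" : (PP\(PP\N))/S
        [3,5] S   <
          [3,4] "gave" : PP\S
          [4,5] "chased" : S\(PP\S)
  [5,7] S\NP   <
    [5,6] "bone" : NP
    [6,7] "sent" : (S\NP)\NP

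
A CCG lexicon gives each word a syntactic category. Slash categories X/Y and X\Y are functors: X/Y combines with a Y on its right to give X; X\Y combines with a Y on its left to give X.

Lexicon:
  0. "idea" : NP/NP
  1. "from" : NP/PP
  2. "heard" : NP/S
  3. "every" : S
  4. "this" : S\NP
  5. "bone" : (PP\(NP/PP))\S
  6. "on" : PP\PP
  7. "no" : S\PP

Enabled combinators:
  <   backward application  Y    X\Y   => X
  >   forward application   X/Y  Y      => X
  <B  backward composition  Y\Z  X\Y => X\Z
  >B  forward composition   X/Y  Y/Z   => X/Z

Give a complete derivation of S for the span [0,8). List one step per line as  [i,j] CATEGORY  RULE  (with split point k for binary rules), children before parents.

[0,1] NP/NP  lex  "idea"
[1,2] NP/PP  lex  "from"
[0,2] NP/PP  >B  k=1
[2,3] NP/S  lex  "heard"
[3,4] S  lex  "every"
[2,4] NP  >  k=3
[4,5] S\NP  lex  "this"
[2,5] S  <  k=4
[5,6] (PP\(NP/PP))\S  lex  "bone"
[2,6] PP\(NP/PP)  <  k=5
[0,6] PP  <  k=2
[6,7] PP\PP  lex  "on"
[7,8] S\PP  lex  "no"
[6,8] S\PP  <B  k=7
[0,8] S  <  k=6

[0,8] S   <
  [0,6] PP   <
    [0,2] NP/PP   >B
      [0,1] "idea" : NP/NP
      [1,2] "from" : NP/PP
    [2,6] PP\(NP/PP)   <
      [2,5] S   <
        [2,4] NP   >
          [2,3] "heard" : NP/S
          [3,4] "every" : S
        [4,5] "this" : S\NP
      [5,6] "bone" : (PP\(NP/PP))\S
  [6,8] S\PP   <B
    [6,7] "on" : PP\PP
    [7,8] "no" : S\PP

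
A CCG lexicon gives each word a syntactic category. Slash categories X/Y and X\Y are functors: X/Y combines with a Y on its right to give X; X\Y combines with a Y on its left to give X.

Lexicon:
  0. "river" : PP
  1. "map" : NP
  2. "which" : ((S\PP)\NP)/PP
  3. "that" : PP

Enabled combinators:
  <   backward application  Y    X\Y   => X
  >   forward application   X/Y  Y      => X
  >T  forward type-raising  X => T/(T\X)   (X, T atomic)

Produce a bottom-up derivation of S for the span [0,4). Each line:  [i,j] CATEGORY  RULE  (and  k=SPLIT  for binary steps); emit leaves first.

[0,4] S   >
  [0,1] S/(S\PP)   >T
    [0,1] "river" : PP
  [1,4] S\PP   <
    [1,2] "map" : NP
    [2,4] (S\PP)\NP   >
      [2,3] "which" : ((S\PP)\NP)/PP
      [3,4] "that" : PP

[0,1] PP  lex  "river"
[0,1] S/(S\PP)  >T
[1,2] NP  lex  "map"
[2,3] ((S\PP)\NP)/PP  lex  "which"
[3,4] PP  lex  "that"
[2,4] (S\PP)\NP  >  k=3
[1,4] S\PP  <  k=2
[0,4] S  >  k=1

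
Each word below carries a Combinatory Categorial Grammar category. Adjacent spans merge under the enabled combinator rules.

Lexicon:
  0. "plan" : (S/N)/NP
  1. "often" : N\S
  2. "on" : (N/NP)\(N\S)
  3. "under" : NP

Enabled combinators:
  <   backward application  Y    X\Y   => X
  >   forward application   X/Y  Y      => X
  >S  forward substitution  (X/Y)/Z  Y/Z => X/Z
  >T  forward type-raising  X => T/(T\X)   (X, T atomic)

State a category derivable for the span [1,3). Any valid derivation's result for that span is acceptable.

[0,4] S   >
  [0,3] S/NP   >S
    [0,1] "plan" : (S/N)/NP
    [1,3] N/NP   <
      [1,2] "often" : N\S
      [2,3] "on" : (N/NP)\(N\S)
  [3,4] "under" : NP

N/NP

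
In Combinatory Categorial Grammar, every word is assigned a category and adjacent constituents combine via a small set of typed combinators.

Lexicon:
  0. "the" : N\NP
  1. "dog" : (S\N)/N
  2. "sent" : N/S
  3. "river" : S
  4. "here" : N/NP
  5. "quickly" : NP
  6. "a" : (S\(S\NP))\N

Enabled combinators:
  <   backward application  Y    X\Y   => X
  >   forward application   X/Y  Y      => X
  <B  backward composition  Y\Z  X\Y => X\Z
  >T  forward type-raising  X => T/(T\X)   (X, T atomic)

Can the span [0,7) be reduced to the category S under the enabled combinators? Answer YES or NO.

[0,7] S   <
  [0,4] S\NP   <B
    [0,1] "the" : N\NP
    [1,4] S\N   >
      [1,2] "dog" : (S\N)/N
      [2,4] N   >
        [2,3] "sent" : N/S
        [3,4] "river" : S
  [4,7] S\(S\NP)   <
    [4,6] N   >
      [4,5] "here" : N/NP
      [5,6] "quickly" : NP
    [6,7] "a" : (S\(S\NP))\N

YES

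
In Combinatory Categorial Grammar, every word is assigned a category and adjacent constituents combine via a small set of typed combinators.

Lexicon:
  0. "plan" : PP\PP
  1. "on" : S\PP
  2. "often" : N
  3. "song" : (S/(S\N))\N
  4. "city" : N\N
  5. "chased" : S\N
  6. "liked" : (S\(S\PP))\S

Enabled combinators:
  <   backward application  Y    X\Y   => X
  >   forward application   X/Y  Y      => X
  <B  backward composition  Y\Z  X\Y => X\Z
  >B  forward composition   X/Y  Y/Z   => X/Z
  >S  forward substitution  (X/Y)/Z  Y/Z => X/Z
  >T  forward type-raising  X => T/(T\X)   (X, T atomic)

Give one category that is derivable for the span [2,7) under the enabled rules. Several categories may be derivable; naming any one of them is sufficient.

[0,7] S   <
  [0,2] S\PP   <B
    [0,1] "plan" : PP\PP
    [1,2] "on" : S\PP
  [2,7] S\(S\PP)   <
    [2,6] S   >
      [2,4] S/(S\N)   <
        [2,3] "often" : N
        [3,4] "song" : (S/(S\N))\N
      [4,6] S\N   <B
        [4,5] "city" : N\N
        [5,6] "chased" : S\N
    [6,7] "liked" : (S\(S\PP))\S

S\(S\PP)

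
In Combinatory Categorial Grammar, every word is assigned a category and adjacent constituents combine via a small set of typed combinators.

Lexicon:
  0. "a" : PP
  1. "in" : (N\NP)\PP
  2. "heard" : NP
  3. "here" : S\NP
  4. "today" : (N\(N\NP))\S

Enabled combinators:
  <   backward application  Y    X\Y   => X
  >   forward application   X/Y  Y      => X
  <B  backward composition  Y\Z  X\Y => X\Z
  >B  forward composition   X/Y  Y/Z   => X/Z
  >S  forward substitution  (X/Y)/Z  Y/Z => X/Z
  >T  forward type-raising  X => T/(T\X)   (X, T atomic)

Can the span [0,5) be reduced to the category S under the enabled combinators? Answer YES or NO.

NO

PP (N\NP)\PP NP S\NP (N\(N\NP))\S
CKY chart[0,5] = {N, N/(N\N), NP/(NP\N), PP/(PP\N), S/(S\N)}; S ∉ chart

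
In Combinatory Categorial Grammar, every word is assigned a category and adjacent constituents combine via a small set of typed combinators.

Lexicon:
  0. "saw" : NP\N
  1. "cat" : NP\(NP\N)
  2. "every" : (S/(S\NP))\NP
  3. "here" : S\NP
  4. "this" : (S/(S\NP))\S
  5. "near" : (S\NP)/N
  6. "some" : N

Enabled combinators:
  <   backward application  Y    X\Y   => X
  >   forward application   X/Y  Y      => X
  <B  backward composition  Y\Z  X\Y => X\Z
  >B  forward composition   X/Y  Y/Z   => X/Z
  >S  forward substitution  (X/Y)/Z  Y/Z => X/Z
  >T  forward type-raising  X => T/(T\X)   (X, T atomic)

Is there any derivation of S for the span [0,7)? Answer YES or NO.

[0,7] S   >
  [0,5] S/(S\NP)   <
    [0,4] S   >
      [0,3] S/(S\NP)   <
        [0,2] NP   <
          [0,1] "saw" : NP\N
          [1,2] "cat" : NP\(NP\N)
        [2,3] "every" : (S/(S\NP))\NP
      [3,4] "here" : S\NP
    [4,5] "this" : (S/(S\NP))\S
  [5,7] S\NP   >
    [5,6] "near" : (S\NP)/N
    [6,7] "some" : N

YES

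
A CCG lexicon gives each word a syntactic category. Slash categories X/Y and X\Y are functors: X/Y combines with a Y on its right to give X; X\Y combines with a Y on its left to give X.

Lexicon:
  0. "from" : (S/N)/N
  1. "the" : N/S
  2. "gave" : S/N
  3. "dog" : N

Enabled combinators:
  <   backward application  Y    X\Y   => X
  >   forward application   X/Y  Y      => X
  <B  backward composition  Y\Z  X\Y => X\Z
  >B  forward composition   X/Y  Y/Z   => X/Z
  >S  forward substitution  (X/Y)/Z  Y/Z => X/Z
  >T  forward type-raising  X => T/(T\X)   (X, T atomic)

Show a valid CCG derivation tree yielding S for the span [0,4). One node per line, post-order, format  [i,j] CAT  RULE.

[0,4] S   >
  [0,3] S/N   >S
    [0,1] "from" : (S/N)/N
    [1,3] N/N   >B
      [1,2] "the" : N/S
      [2,3] "gave" : S/N
  [3,4] "dog" : N

[0,1] (S/N)/N  lex  "from"
[1,2] N/S  lex  "the"
[2,3] S/N  lex  "gave"
[1,3] N/N  >B  k=2
[0,3] S/N  >S  k=1
[3,4] N  lex  "dog"
[0,4] S  >  k=3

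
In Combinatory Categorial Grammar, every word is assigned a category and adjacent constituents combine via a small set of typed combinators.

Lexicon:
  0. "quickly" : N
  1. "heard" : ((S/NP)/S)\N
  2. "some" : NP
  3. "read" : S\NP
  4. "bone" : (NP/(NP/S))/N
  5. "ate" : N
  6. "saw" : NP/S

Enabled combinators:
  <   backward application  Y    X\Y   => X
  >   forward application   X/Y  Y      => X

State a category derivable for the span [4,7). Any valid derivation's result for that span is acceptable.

[0,7] S   >
  [0,4] S/NP   >
    [0,2] (S/NP)/S   <
      [0,1] "quickly" : N
      [1,2] "heard" : ((S/NP)/S)\N
    [2,4] S   <
      [2,3] "some" : NP
      [3,4] "read" : S\NP
  [4,7] NP   >
    [4,6] NP/(NP/S)   >
      [4,5] "bone" : (NP/(NP/S))/N
      [5,6] "ate" : N
    [6,7] "saw" : NP/S

NP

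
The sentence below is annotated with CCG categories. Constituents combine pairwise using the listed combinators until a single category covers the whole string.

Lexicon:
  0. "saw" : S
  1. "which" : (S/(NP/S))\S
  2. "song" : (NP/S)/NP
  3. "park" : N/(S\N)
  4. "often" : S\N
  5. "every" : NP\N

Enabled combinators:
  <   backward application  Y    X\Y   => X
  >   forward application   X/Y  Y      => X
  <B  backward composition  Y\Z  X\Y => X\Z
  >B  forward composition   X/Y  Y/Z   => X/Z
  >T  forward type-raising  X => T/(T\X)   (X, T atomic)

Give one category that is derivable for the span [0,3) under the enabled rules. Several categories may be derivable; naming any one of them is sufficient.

S/NP

[0,6] S   >
  [0,3] S/NP   >B
    [0,2] S/(NP/S)   <
      [0,1] "saw" : S
      [1,2] "which" : (S/(NP/S))\S
    [2,3] "song" : (NP/S)/NP
  [3,6] NP   <
    [3,5] N   >
      [3,4] "park" : N/(S\N)
      [4,5] "often" : S\N
    [5,6] "every" : NP\N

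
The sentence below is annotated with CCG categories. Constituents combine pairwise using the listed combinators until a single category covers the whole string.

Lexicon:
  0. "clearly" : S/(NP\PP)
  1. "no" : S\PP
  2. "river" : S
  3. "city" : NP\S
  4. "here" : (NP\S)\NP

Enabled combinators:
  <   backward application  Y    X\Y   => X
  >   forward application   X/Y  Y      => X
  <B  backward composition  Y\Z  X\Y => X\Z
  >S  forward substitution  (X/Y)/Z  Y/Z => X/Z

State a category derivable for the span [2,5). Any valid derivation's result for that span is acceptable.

NP\S

[0,5] S   >
  [0,1] "clearly" : S/(NP\PP)
  [1,5] NP\PP   <B
    [1,2] "no" : S\PP
    [2,5] NP\S   <
      [2,4] NP   <
        [2,3] "river" : S
        [3,4] "city" : NP\S
      [4,5] "here" : (NP\S)\NP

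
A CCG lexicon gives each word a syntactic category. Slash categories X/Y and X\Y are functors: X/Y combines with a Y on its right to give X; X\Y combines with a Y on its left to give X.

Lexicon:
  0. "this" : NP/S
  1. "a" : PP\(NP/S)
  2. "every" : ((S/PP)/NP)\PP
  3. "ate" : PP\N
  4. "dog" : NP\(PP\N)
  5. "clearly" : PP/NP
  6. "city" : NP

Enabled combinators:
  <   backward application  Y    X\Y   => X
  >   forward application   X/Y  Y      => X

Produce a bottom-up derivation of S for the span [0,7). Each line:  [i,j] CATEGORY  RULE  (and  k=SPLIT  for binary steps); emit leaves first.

[0,1] NP/S  lex  "this"
[1,2] PP\(NP/S)  lex  "a"
[0,2] PP  <  k=1
[2,3] ((S/PP)/NP)\PP  lex  "every"
[0,3] (S/PP)/NP  <  k=2
[3,4] PP\N  lex  "ate"
[4,5] NP\(PP\N)  lex  "dog"
[3,5] NP  <  k=4
[0,5] S/PP  >  k=3
[5,6] PP/NP  lex  "clearly"
[6,7] NP  lex  "city"
[5,7] PP  >  k=6
[0,7] S  >  k=5

[0,7] S   >
  [0,5] S/PP   >
    [0,3] (S/PP)/NP   <
      [0,2] PP   <
        [0,1] "this" : NP/S
        [1,2] "a" : PP\(NP/S)
      [2,3] "every" : ((S/PP)/NP)\PP
    [3,5] NP   <
      [3,4] "ate" : PP\N
      [4,5] "dog" : NP\(PP\N)
  [5,7] PP   >
    [5,6] "clearly" : PP/NP
    [6,7] "city" : NP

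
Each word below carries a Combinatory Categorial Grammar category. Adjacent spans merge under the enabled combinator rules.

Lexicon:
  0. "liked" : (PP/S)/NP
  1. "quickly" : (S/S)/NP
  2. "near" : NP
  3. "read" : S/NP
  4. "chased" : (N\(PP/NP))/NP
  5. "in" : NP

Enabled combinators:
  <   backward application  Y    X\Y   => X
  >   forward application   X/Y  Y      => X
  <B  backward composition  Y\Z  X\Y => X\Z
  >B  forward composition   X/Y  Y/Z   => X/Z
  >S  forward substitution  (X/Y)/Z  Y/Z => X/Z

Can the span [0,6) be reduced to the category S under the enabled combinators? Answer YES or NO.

NO

(PP/S)/NP (S/S)/NP NP S/NP (N\(PP/NP))/NP NP
CKY chart[0,6] = {N}; S ∉ chart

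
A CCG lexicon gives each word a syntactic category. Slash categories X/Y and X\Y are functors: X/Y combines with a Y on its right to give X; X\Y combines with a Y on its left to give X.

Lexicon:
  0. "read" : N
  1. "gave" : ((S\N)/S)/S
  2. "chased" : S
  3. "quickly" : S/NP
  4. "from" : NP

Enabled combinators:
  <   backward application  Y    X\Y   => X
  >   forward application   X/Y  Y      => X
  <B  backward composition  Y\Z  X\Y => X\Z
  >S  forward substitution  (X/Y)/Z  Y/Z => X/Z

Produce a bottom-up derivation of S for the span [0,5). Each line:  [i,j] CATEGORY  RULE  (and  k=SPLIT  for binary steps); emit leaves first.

[0,5] S   <
  [0,1] "read" : N
  [1,5] S\N   >
    [1,3] (S\N)/S   >
      [1,2] "gave" : ((S\N)/S)/S
      [2,3] "chased" : S
    [3,5] S   >
      [3,4] "quickly" : S/NP
      [4,5] "from" : NP

[0,1] N  lex  "read"
[1,2] ((S\N)/S)/S  lex  "gave"
[2,3] S  lex  "chased"
[1,3] (S\N)/S  >  k=2
[3,4] S/NP  lex  "quickly"
[4,5] NP  lex  "from"
[3,5] S  >  k=4
[1,5] S\N  >  k=3
[0,5] S  <  k=1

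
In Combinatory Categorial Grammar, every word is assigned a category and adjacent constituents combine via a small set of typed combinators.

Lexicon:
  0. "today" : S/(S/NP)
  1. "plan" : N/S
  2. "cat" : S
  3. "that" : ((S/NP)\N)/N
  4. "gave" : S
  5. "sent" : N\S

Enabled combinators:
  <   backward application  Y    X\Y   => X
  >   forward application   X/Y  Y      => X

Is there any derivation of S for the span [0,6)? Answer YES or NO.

[0,6] S   >
  [0,1] "today" : S/(S/NP)
  [1,6] S/NP   <
    [1,3] N   >
      [1,2] "plan" : N/S
      [2,3] "cat" : S
    [3,6] (S/NP)\N   >
      [3,4] "that" : ((S/NP)\N)/N
      [4,6] N   <
        [4,5] "gave" : S
        [5,6] "sent" : N\S

YES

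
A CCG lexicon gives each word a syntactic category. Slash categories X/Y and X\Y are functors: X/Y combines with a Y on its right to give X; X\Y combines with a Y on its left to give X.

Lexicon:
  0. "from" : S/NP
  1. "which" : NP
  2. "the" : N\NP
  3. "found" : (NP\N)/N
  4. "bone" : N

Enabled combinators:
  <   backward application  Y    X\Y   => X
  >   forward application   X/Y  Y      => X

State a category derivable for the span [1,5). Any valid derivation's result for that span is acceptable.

[0,5] S   >
  [0,1] "from" : S/NP
  [1,5] NP   <
    [1,3] N   <
      [1,2] "which" : NP
      [2,3] "the" : N\NP
    [3,5] NP\N   >
      [3,4] "found" : (NP\N)/N
      [4,5] "bone" : N

NP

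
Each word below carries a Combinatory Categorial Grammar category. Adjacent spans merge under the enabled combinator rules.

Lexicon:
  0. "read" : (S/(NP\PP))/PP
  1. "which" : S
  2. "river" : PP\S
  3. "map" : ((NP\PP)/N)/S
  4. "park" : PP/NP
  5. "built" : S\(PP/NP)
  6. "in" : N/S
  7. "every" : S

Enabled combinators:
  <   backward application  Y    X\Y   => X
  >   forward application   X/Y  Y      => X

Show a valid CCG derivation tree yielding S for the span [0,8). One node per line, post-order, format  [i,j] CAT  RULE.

[0,8] S   >
  [0,3] S/(NP\PP)   >
    [0,1] "read" : (S/(NP\PP))/PP
    [1,3] PP   <
      [1,2] "which" : S
      [2,3] "river" : PP\S
  [3,8] NP\PP   >
    [3,6] (NP\PP)/N   >
      [3,4] "map" : ((NP\PP)/N)/S
      [4,6] S   <
        [4,5] "park" : PP/NP
        [5,6] "built" : S\(PP/NP)
    [6,8] N   >
      [6,7] "in" : N/S
      [7,8] "every" : S

[0,1] (S/(NP\PP))/PP  lex  "read"
[1,2] S  lex  "which"
[2,3] PP\S  lex  "river"
[1,3] PP  <  k=2
[0,3] S/(NP\PP)  >  k=1
[3,4] ((NP\PP)/N)/S  lex  "map"
[4,5] PP/NP  lex  "park"
[5,6] S\(PP/NP)  lex  "built"
[4,6] S  <  k=5
[3,6] (NP\PP)/N  >  k=4
[6,7] N/S  lex  "in"
[7,8] S  lex  "every"
[6,8] N  >  k=7
[3,8] NP\PP  >  k=6
[0,8] S  >  k=3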